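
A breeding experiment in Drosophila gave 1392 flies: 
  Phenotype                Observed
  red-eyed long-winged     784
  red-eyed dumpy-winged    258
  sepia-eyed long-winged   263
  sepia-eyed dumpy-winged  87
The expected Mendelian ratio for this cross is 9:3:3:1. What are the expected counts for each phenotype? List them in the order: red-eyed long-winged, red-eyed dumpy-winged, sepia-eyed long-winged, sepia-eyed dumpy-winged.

783, 261, 261, 87

Under the 9:3:3:1 hypothesis (Σ ratio = 16, N = 1392):
  red-eyed long-winged: 1392 × 9/16 = 783
  red-eyed dumpy-winged: 1392 × 3/16 = 261
  sepia-eyed long-winged: 1392 × 3/16 = 261
  sepia-eyed dumpy-winged: 1392 × 1/16 = 87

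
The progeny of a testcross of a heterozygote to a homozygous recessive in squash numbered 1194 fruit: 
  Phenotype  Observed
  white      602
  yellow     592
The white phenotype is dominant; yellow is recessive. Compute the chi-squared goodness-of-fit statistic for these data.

0.084

A testcross of a heterozygote (Aa × aa) gives a 1:1 phenotypic ratio.
Under the 1:1 hypothesis (Σ ratio = 2, N = 1194):
  white: 1194 × 1/2 = 597
  yellow: 1194 × 1/2 = 597
χ² = Σ (O − E)² / E
  white: (602 − 597)² / 597 = 0.0419
  yellow: (592 − 597)² / 597 = 0.0419
χ² = 0.0419 + 0.0419 = 0.0838 ≈ 0.084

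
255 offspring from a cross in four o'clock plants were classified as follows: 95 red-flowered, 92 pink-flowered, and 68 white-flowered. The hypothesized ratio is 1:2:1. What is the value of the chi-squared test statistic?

25.486

Total ratio parts = 4. Expected numbers out of 255:
  red-flowered: 255 × 1/4 = 63.75
  pink-flowered: 255 × 2/4 = 127.5
  white-flowered: 255 × 1/4 = 63.75
χ² = Σ (O − E)² / E
  red-flowered: (95 − 63.75)² / 63.75 = 15.3186
  pink-flowered: (92 − 127.5)² / 127.5 = 9.8843
  white-flowered: (68 − 63.75)² / 63.75 = 0.2833
χ² = 15.3186 + 9.8843 + 0.2833 = 25.4862 ≈ 25.486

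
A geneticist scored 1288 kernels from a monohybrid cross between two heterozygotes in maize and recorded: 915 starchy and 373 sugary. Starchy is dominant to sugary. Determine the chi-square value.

For a monohybrid cross between heterozygotes with complete dominance, the expected phenotypic ratio is 3:1.
Expected counts for N = 1288 under a 3:1 ratio (total parts = 4):
  starchy: 1288 × 3/4 = 966
  sugary: 1288 × 1/4 = 322
χ² = Σ (O − E)² / E
  starchy: (915 − 966)² / 966 = 2.6925
  sugary: (373 − 322)² / 322 = 8.0776
χ² = 2.6925 + 8.0776 = 10.7701 ≈ 10.770

10.770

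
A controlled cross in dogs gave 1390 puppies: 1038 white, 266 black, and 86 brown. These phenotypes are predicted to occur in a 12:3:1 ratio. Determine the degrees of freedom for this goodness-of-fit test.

A goodness-of-fit test with 3 phenotype classes has df = 3 − 1 = 2.

2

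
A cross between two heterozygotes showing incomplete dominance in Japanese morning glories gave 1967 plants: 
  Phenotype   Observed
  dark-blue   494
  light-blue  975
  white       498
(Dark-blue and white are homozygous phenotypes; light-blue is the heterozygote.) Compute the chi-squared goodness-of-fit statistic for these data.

With incomplete dominance, a heterozygote × heterozygote cross gives a 1:2:1 phenotypic ratio.
The 1:2:1 ratio has 4 parts, so with N = 1967 the expected counts are:
  dark-blue: 1967 × 1/4 = 491.75
  light-blue: 1967 × 2/4 = 983.5
  white: 1967 × 1/4 = 491.75
χ² = Σ (O − E)² / E
  dark-blue: (494 − 491.75)² / 491.75 = 0.0103
  light-blue: (975 − 983.5)² / 983.5 = 0.0735
  white: (498 − 491.75)² / 491.75 = 0.0794
χ² = 0.0103 + 0.0735 + 0.0794 = 0.1632 ≈ 0.163

0.163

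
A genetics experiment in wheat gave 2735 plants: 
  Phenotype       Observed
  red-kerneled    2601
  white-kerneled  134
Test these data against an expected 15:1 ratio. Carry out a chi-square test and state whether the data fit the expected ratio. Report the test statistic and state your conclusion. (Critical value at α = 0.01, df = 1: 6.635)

8.514; not consistent

Total ratio parts = 16. Expected numbers out of 2735:
  red-kerneled: 2735 × 15/16 = 2564.0625
  white-kerneled: 2735 × 1/16 = 170.9375
χ² = Σ (O − E)² / E
  red-kerneled: (2601 − 2564.0625)² / 2564.0625 = 0.5321
  white-kerneled: (134 − 170.9375)² / 170.9375 = 7.9817
χ² = 0.5321 + 7.9817 = 8.5138 ≈ 8.514
Degrees of freedom = 2 − 1 = 1; critical value at α = 0.01 is 6.635.
Since 8.514 > 6.635, we reject the null hypothesis — the data do not fit the 15:1 ratio.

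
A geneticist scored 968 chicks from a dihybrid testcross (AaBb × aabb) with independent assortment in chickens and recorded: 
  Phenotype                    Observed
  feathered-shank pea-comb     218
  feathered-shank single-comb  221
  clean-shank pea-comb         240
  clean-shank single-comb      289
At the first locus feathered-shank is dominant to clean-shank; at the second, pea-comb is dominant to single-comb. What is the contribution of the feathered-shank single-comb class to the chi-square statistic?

A dihybrid testcross with independent assortment gives a 1:1:1:1 ratio.
Total ratio parts = 4. Expected numbers out of 968:
  feathered-shank pea-comb: 968 × 1/4 = 242
  feathered-shank single-comb: 968 × 1/4 = 242
  clean-shank pea-comb: 968 × 1/4 = 242
  clean-shank single-comb: 968 × 1/4 = 242
Contribution of feathered-shank single-comb: (221 − 242)² / 242 = 1.8223

1.822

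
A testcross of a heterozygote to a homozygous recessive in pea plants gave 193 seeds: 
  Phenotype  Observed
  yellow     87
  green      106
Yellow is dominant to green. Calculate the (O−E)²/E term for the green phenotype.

A testcross of a heterozygote (Aa × aa) gives a 1:1 phenotypic ratio.
Under the 1:1 hypothesis (Σ ratio = 2, N = 193):
  yellow: 193 × 1/2 = 96.5
  green: 193 × 1/2 = 96.5
Contribution of green: (106 − 96.5)² / 96.5 = 0.9352

0.935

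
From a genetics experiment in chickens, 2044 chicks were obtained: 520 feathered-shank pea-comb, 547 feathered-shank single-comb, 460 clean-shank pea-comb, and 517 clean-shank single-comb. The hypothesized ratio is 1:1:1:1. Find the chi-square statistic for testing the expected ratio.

7.855

Total ratio parts = 4. Expected numbers out of 2044:
  feathered-shank pea-comb: 2044 × 1/4 = 511
  feathered-shank single-comb: 2044 × 1/4 = 511
  clean-shank pea-comb: 2044 × 1/4 = 511
  clean-shank single-comb: 2044 × 1/4 = 511
χ² = Σ (O − E)² / E
  feathered-shank pea-comb: (520 − 511)² / 511 = 0.1585
  feathered-shank single-comb: (547 − 511)² / 511 = 2.5362
  clean-shank pea-comb: (460 − 511)² / 511 = 5.0900
  clean-shank single-comb: (517 − 511)² / 511 = 0.0705
χ² = 0.1585 + 2.5362 + 5.0900 + 0.0705 = 7.8552 ≈ 7.855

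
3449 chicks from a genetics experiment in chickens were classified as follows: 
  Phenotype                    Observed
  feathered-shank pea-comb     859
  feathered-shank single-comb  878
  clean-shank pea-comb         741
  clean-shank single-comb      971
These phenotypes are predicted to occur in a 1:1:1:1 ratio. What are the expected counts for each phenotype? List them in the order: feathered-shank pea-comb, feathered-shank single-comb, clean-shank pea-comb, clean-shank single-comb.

862.25, 862.25, 862.25, 862.25

The 1:1:1:1 ratio has 4 parts, so with N = 3449 the expected counts are:
  feathered-shank pea-comb: 3449 × 1/4 = 862.25
  feathered-shank single-comb: 3449 × 1/4 = 862.25
  clean-shank pea-comb: 3449 × 1/4 = 862.25
  clean-shank single-comb: 3449 × 1/4 = 862.25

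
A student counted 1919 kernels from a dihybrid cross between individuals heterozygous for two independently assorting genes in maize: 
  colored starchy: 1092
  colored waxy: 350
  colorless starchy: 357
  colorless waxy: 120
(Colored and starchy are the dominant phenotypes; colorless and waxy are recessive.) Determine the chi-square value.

A dihybrid F₂ with independent assortment and complete dominance at both loci gives a 9:3:3:1 phenotypic ratio.
Under the 9:3:3:1 hypothesis (Σ ratio = 16, N = 1919):
  colored starchy: 1919 × 9/16 = 1079.4375
  colored waxy: 1919 × 3/16 = 359.8125
  colorless starchy: 1919 × 3/16 = 359.8125
  colorless waxy: 1919 × 1/16 = 119.9375
χ² = Σ (O − E)² / E
  colored starchy: (1092 − 1079.4375)² / 1079.4375 = 0.1462
  colored waxy: (350 − 359.8125)² / 359.8125 = 0.2676
  colorless starchy: (357 − 359.8125)² / 359.8125 = 0.0220
  colorless waxy: (120 − 119.9375)² / 119.9375 = 0.0000
χ² = 0.1462 + 0.2676 + 0.0220 + 0.0000 = 0.4358 ≈ 0.436

0.436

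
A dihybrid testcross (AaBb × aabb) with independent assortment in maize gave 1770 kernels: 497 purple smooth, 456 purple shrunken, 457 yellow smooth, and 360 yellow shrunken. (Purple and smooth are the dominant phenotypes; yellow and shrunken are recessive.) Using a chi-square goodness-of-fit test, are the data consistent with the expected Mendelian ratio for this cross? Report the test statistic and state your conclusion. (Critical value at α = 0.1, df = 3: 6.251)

A dihybrid testcross with independent assortment gives a 1:1:1:1 ratio.
Under the 1:1:1:1 hypothesis (Σ ratio = 4, N = 1770):
  purple smooth: 1770 × 1/4 = 442.5
  purple shrunken: 1770 × 1/4 = 442.5
  yellow smooth: 1770 × 1/4 = 442.5
  yellow shrunken: 1770 × 1/4 = 442.5
χ² = Σ (O − E)² / E
  purple smooth: (497 − 442.5)² / 442.5 = 6.7124
  purple shrunken: (456 − 442.5)² / 442.5 = 0.4119
  yellow smooth: (457 − 442.5)² / 442.5 = 0.4751
  yellow shrunken: (360 − 442.5)² / 442.5 = 15.3814
χ² = 6.7124 + 0.4119 + 0.4751 + 15.3814 = 22.9808 ≈ 22.981
Degrees of freedom = 4 − 1 = 3; critical value at α = 0.1 is 6.251.
Since 22.981 > 6.251, we reject the null hypothesis — the data do not fit the 1:1:1:1 ratio.

22.981; not consistent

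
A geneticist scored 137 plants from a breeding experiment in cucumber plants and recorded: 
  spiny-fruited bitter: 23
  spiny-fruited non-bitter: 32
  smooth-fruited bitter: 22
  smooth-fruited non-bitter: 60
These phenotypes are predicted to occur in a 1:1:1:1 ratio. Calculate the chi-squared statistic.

27.584

The 1:1:1:1 ratio has 4 parts, so with N = 137 the expected counts are:
  spiny-fruited bitter: 137 × 1/4 = 34.25
  spiny-fruited non-bitter: 137 × 1/4 = 34.25
  smooth-fruited bitter: 137 × 1/4 = 34.25
  smooth-fruited non-bitter: 137 × 1/4 = 34.25
χ² = Σ (O − E)² / E
  spiny-fruited bitter: (23 − 34.25)² / 34.25 = 3.6953
  spiny-fruited non-bitter: (32 − 34.25)² / 34.25 = 0.1478
  smooth-fruited bitter: (22 − 34.25)² / 34.25 = 4.3814
  smooth-fruited non-bitter: (60 − 34.25)² / 34.25 = 19.3595
χ² = 3.6953 + 0.1478 + 4.3814 + 19.3595 = 27.584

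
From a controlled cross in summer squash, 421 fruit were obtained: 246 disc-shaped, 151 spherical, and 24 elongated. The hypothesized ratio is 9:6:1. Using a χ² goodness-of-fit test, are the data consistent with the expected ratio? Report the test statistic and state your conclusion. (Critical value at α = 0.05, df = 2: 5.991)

The 9:6:1 ratio has 16 parts, so with N = 421 the expected counts are:
  disc-shaped: 421 × 9/16 = 236.8125
  spherical: 421 × 6/16 = 157.875
  elongated: 421 × 1/16 = 26.3125
χ² = Σ (O − E)² / E
  disc-shaped: (246 − 236.8125)² / 236.8125 = 0.3564
  spherical: (151 − 157.875)² / 157.875 = 0.2994
  elongated: (24 − 26.3125)² / 26.3125 = 0.2032
χ² = 0.3564 + 0.2994 + 0.2032 = 0.859
Degrees of freedom = 3 − 1 = 2; critical value at α = 0.05 is 5.991.
Since 0.859 < 5.991, we fail to reject the null hypothesis — the data are consistent with the 9:6:1 ratio.

0.859; consistent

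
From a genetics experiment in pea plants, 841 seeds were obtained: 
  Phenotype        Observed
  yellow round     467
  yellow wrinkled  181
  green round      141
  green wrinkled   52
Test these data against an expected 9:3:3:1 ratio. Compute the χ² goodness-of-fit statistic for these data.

5.296

Total ratio parts = 16. Expected numbers out of 841:
  yellow round: 841 × 9/16 = 473.0625
  yellow wrinkled: 841 × 3/16 = 157.6875
  green round: 841 × 3/16 = 157.6875
  green wrinkled: 841 × 1/16 = 52.5625
χ² = Σ (O − E)² / E
  yellow round: (467 − 473.0625)² / 473.0625 = 0.0777
  yellow wrinkled: (181 − 157.6875)² / 157.6875 = 3.4465
  green round: (141 − 157.6875)² / 157.6875 = 1.7660
  green wrinkled: (52 − 52.5625)² / 52.5625 = 0.0060
χ² = 0.0777 + 3.4465 + 1.7660 + 0.0060 = 5.2962 ≈ 5.296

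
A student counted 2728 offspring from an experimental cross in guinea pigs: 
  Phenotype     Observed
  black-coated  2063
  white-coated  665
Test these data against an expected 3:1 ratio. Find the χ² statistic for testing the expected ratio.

0.565

Expected counts for N = 2728 under a 3:1 ratio (total parts = 4):
  black-coated: 2728 × 3/4 = 2046
  white-coated: 2728 × 1/4 = 682
χ² = Σ (O − E)² / E
  black-coated: (2063 − 2046)² / 2046 = 0.1413
  white-coated: (665 − 682)² / 682 = 0.4238
χ² = 0.1413 + 0.4238 = 0.5651 ≈ 0.565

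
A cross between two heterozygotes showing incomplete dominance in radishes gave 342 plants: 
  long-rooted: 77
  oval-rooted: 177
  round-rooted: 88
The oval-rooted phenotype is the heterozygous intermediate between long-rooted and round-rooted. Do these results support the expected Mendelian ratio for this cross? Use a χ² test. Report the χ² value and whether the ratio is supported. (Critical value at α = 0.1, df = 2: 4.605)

1.129; consistent

With incomplete dominance, a heterozygote × heterozygote cross gives a 1:2:1 phenotypic ratio.
Total ratio parts = 4. Expected numbers out of 342:
  long-rooted: 342 × 1/4 = 85.5
  oval-rooted: 342 × 2/4 = 171
  round-rooted: 342 × 1/4 = 85.5
χ² = Σ (O − E)² / E
  long-rooted: (77 − 85.5)² / 85.5 = 0.8450
  oval-rooted: (177 − 171)² / 171 = 0.2105
  round-rooted: (88 − 85.5)² / 85.5 = 0.0731
χ² = 0.8450 + 0.2105 + 0.0731 = 1.1286 ≈ 1.129
Degrees of freedom = 3 − 1 = 2; critical value at α = 0.1 is 4.605.
Since 1.129 < 4.605, we fail to reject the null hypothesis — the data are consistent with the 1:2:1 ratio.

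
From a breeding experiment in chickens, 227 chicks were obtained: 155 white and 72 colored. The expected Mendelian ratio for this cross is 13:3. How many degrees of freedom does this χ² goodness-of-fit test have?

A goodness-of-fit test with 2 phenotype classes has df = 2 − 1 = 1.

1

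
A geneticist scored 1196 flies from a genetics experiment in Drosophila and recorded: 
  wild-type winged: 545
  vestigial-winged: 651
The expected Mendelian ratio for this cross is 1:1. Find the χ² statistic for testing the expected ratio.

Under the 1:1 hypothesis (Σ ratio = 2, N = 1196):
  wild-type winged: 1196 × 1/2 = 598
  vestigial-winged: 1196 × 1/2 = 598
χ² = Σ (O − E)² / E
  wild-type winged: (545 − 598)² / 598 = 4.6973
  vestigial-winged: (651 − 598)² / 598 = 4.6973
χ² = 4.6973 + 4.6973 = 9.3946 ≈ 9.395

9.395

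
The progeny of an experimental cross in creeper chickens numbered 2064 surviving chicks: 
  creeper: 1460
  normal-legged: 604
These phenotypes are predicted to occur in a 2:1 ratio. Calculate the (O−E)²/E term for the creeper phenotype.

Under the 2:1 hypothesis (Σ ratio = 3, N = 2064):
  creeper: 2064 × 2/3 = 1376
  normal-legged: 2064 × 1/3 = 688
Contribution of creeper: (1460 − 1376)² / 1376 = 5.1279

5.128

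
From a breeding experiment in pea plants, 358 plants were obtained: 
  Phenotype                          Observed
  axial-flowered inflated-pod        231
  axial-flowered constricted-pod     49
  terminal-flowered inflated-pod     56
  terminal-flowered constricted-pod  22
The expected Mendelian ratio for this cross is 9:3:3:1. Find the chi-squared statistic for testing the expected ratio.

Total ratio parts = 16. Expected numbers out of 358:
  axial-flowered inflated-pod: 358 × 9/16 = 201.375
  axial-flowered constricted-pod: 358 × 3/16 = 67.125
  terminal-flowered inflated-pod: 358 × 3/16 = 67.125
  terminal-flowered constricted-pod: 358 × 1/16 = 22.375
χ² = Σ (O − E)² / E
  axial-flowered inflated-pod: (231 − 201.375)² / 201.375 = 4.3582
  axial-flowered constricted-pod: (49 − 67.125)² / 67.125 = 4.8941
  terminal-flowered inflated-pod: (56 − 67.125)² / 67.125 = 1.8438
  terminal-flowered constricted-pod: (22 − 22.375)² / 22.375 = 0.0063
χ² = 4.3582 + 4.8941 + 1.8438 + 0.0063 = 11.1024 ≈ 11.102

11.102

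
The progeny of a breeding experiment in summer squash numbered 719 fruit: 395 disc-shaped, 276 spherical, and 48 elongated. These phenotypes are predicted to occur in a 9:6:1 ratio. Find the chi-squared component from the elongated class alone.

0.209

Expected counts for N = 719 under a 9:6:1 ratio (total parts = 16):
  disc-shaped: 719 × 9/16 = 404.4375
  spherical: 719 × 6/16 = 269.625
  elongated: 719 × 1/16 = 44.9375
Contribution of elongated: (48 − 44.9375)² / 44.9375 = 0.2087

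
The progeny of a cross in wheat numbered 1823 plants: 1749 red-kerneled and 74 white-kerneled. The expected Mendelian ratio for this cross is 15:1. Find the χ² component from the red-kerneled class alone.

0.933

Total ratio parts = 16. Expected numbers out of 1823:
  red-kerneled: 1823 × 15/16 = 1709.0625
  white-kerneled: 1823 × 1/16 = 113.9375
Contribution of red-kerneled: (1749 − 1709.0625)² / 1709.0625 = 0.9333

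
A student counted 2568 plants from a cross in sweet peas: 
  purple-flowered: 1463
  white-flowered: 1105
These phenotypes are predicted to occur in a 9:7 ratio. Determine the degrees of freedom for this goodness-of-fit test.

A goodness-of-fit test with 2 phenotype classes has df = 2 − 1 = 1.

1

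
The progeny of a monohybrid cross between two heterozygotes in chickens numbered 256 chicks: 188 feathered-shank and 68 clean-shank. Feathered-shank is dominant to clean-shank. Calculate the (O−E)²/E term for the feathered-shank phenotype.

0.083

For a monohybrid cross between heterozygotes with complete dominance, the expected phenotypic ratio is 3:1.
Expected counts for N = 256 under a 3:1 ratio (total parts = 4):
  feathered-shank: 256 × 3/4 = 192
  clean-shank: 256 × 1/4 = 64
Contribution of feathered-shank: (188 − 192)² / 192 = 0.0833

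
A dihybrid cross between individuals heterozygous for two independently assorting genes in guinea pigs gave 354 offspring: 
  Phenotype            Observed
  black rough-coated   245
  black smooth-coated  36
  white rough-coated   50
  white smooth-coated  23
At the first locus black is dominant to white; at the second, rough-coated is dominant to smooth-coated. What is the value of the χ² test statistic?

A dihybrid F₂ with independent assortment and complete dominance at both loci gives a 9:3:3:1 phenotypic ratio.
Total ratio parts = 16. Expected numbers out of 354:
  black rough-coated: 354 × 9/16 = 199.125
  black smooth-coated: 354 × 3/16 = 66.375
  white rough-coated: 354 × 3/16 = 66.375
  white smooth-coated: 354 × 1/16 = 22.125
χ² = Σ (O − E)² / E
  black rough-coated: (245 − 199.125)² / 199.125 = 10.5688
  black smooth-coated: (36 − 66.375)² / 66.375 = 13.9004
  white rough-coated: (50 − 66.375)² / 66.375 = 4.0398
  white smooth-coated: (23 − 22.125)² / 22.125 = 0.0346
χ² = 10.5688 + 13.9004 + 4.0398 + 0.0346 = 28.5436 ≈ 28.544

28.544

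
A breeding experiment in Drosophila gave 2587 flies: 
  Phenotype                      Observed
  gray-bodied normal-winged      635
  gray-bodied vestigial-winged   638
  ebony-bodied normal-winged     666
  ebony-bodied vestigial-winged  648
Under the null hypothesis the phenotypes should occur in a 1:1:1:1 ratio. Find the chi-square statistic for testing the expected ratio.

0.907

Total ratio parts = 4. Expected numbers out of 2587:
  gray-bodied normal-winged: 2587 × 1/4 = 646.75
  gray-bodied vestigial-winged: 2587 × 1/4 = 646.75
  ebony-bodied normal-winged: 2587 × 1/4 = 646.75
  ebony-bodied vestigial-winged: 2587 × 1/4 = 646.75
χ² = Σ (O − E)² / E
  gray-bodied normal-winged: (635 − 646.75)² / 646.75 = 0.2135
  gray-bodied vestigial-winged: (638 − 646.75)² / 646.75 = 0.1184
  ebony-bodied normal-winged: (666 − 646.75)² / 646.75 = 0.5730
  ebony-bodied vestigial-winged: (648 − 646.75)² / 646.75 = 0.0024
χ² = 0.2135 + 0.1184 + 0.5730 + 0.0024 = 0.9073 ≈ 0.907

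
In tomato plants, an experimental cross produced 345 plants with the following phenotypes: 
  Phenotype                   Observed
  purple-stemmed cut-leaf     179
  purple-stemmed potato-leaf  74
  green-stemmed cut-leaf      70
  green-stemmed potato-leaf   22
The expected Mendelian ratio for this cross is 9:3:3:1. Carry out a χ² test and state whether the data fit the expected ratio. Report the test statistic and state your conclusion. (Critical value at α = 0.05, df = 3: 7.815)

The 9:3:3:1 ratio has 16 parts, so with N = 345 the expected counts are:
  purple-stemmed cut-leaf: 345 × 9/16 = 194.0625
  purple-stemmed potato-leaf: 345 × 3/16 = 64.6875
  green-stemmed cut-leaf: 345 × 3/16 = 64.6875
  green-stemmed potato-leaf: 345 × 1/16 = 21.5625
χ² = Σ (O − E)² / E
  purple-stemmed cut-leaf: (179 − 194.0625)² / 194.0625 = 1.1691
  purple-stemmed potato-leaf: (74 − 64.6875)² / 64.6875 = 1.3406
  green-stemmed cut-leaf: (70 − 64.6875)² / 64.6875 = 0.4363
  green-stemmed potato-leaf: (22 − 21.5625)² / 21.5625 = 0.0089
χ² = 1.1691 + 1.3406 + 0.4363 + 0.0089 = 2.9549 ≈ 2.955
Degrees of freedom = 4 − 1 = 3; critical value at α = 0.05 is 7.815.
Since 2.955 < 7.815, we fail to reject the null hypothesis — the data are consistent with the 9:3:3:1 ratio.

2.955; consistent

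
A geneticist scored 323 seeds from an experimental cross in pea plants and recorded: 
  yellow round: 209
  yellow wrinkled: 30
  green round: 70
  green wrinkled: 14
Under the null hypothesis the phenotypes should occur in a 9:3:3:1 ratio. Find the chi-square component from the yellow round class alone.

4.106

Total ratio parts = 16. Expected numbers out of 323:
  yellow round: 323 × 9/16 = 181.6875
  yellow wrinkled: 323 × 3/16 = 60.5625
  green round: 323 × 3/16 = 60.5625
  green wrinkled: 323 × 1/16 = 20.1875
Contribution of yellow round: (209 − 181.6875)² / 181.6875 = 4.1058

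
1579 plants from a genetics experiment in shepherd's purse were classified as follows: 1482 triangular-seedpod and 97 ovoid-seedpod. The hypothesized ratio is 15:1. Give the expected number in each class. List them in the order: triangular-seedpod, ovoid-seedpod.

Expected counts for N = 1579 under a 15:1 ratio (total parts = 16):
  triangular-seedpod: 1579 × 15/16 = 1480.3125
  ovoid-seedpod: 1579 × 1/16 = 98.6875

1480.3125, 98.6875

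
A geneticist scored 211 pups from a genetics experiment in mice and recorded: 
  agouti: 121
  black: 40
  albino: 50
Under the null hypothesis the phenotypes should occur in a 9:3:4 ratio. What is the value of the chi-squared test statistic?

Under the 9:3:4 hypothesis (Σ ratio = 16, N = 211):
  agouti: 211 × 9/16 = 118.6875
  black: 211 × 3/16 = 39.5625
  albino: 211 × 4/16 = 52.75
χ² = Σ (O − E)² / E
  agouti: (121 − 118.6875)² / 118.6875 = 0.0451
  black: (40 − 39.5625)² / 39.5625 = 0.0048
  albino: (50 − 52.75)² / 52.75 = 0.1434
χ² = 0.0451 + 0.0048 + 0.1434 = 0.1933 ≈ 0.193

0.193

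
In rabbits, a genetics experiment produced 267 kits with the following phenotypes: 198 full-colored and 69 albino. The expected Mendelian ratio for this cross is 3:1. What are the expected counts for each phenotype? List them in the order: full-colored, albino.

200.25, 66.75

Under the 3:1 hypothesis (Σ ratio = 4, N = 267):
  full-colored: 267 × 3/4 = 200.25
  albino: 267 × 1/4 = 66.75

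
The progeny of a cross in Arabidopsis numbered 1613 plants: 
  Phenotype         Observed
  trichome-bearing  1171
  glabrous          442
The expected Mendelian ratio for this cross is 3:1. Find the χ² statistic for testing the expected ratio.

The 3:1 ratio has 4 parts, so with N = 1613 the expected counts are:
  trichome-bearing: 1613 × 3/4 = 1209.75
  glabrous: 1613 × 1/4 = 403.25
χ² = Σ (O − E)² / E
  trichome-bearing: (1171 − 1209.75)² / 1209.75 = 1.2412
  glabrous: (442 − 403.25)² / 403.25 = 3.7237
χ² = 1.2412 + 3.7237 = 4.9649 ≈ 4.965

4.965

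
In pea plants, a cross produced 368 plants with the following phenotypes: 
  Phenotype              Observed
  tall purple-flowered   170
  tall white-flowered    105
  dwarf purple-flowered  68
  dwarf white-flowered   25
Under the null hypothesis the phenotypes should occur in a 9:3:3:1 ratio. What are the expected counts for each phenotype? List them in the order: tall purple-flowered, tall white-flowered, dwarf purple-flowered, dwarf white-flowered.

207, 69, 69, 23

The 9:3:3:1 ratio has 16 parts, so with N = 368 the expected counts are:
  tall purple-flowered: 368 × 9/16 = 207
  tall white-flowered: 368 × 3/16 = 69
  dwarf purple-flowered: 368 × 3/16 = 69
  dwarf white-flowered: 368 × 1/16 = 23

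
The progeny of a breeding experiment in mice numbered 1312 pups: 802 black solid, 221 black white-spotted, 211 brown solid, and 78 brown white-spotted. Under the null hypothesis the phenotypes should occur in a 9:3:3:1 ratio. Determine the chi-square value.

The 9:3:3:1 ratio has 16 parts, so with N = 1312 the expected counts are:
  black solid: 1312 × 9/16 = 738
  black white-spotted: 1312 × 3/16 = 246
  brown solid: 1312 × 3/16 = 246
  brown white-spotted: 1312 × 1/16 = 82
χ² = Σ (O − E)² / E
  black solid: (802 − 738)² / 738 = 5.5501
  black white-spotted: (221 − 246)² / 246 = 2.5407
  brown solid: (211 − 246)² / 246 = 4.9797
  brown white-spotted: (78 − 82)² / 82 = 0.1951
χ² = 5.5501 + 2.5407 + 4.9797 + 0.1951 = 13.2656 ≈ 13.266

13.266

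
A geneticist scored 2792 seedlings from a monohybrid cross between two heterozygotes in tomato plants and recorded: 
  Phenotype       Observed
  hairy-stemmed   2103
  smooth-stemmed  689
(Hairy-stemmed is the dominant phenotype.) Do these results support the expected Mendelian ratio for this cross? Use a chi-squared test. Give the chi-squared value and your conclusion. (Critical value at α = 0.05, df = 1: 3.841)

For a monohybrid cross between heterozygotes with complete dominance, the expected phenotypic ratio is 3:1.
The 3:1 ratio has 4 parts, so with N = 2792 the expected counts are:
  hairy-stemmed: 2792 × 3/4 = 2094
  smooth-stemmed: 2792 × 1/4 = 698
χ² = Σ (O − E)² / E
  hairy-stemmed: (2103 − 2094)² / 2094 = 0.0387
  smooth-stemmed: (689 − 698)² / 698 = 0.1160
χ² = 0.0387 + 0.1160 = 0.1547 ≈ 0.155
Degrees of freedom = 2 − 1 = 1; critical value at α = 0.05 is 3.841.
Since 0.155 < 3.841, we fail to reject the null hypothesis — the data are consistent with the 3:1 ratio.

0.155; consistent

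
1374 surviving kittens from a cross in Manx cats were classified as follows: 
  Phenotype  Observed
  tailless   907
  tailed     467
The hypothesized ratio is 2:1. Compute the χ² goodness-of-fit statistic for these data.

The 2:1 ratio has 3 parts, so with N = 1374 the expected counts are:
  tailless: 1374 × 2/3 = 916
  tailed: 1374 × 1/3 = 458
χ² = Σ (O − E)² / E
  tailless: (907 − 916)² / 916 = 0.0884
  tailed: (467 − 458)² / 458 = 0.1769
χ² = 0.0884 + 0.1769 = 0.2653 ≈ 0.265

0.265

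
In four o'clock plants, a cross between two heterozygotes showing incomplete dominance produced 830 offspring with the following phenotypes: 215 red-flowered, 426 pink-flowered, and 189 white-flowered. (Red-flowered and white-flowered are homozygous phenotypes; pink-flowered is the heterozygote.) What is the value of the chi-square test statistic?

With incomplete dominance, a heterozygote × heterozygote cross gives a 1:2:1 phenotypic ratio.
The 1:2:1 ratio has 4 parts, so with N = 830 the expected counts are:
  red-flowered: 830 × 1/4 = 207.5
  pink-flowered: 830 × 2/4 = 415
  white-flowered: 830 × 1/4 = 207.5
χ² = Σ (O − E)² / E
  red-flowered: (215 − 207.5)² / 207.5 = 0.2711
  pink-flowered: (426 − 415)² / 415 = 0.2916
  white-flowered: (189 − 207.5)² / 207.5 = 1.6494
χ² = 0.2711 + 0.2916 + 1.6494 = 2.2121 ≈ 2.212

2.212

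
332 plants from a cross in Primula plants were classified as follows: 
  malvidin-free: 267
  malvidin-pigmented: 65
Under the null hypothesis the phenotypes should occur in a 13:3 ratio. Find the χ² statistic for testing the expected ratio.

0.150

Total ratio parts = 16. Expected numbers out of 332:
  malvidin-free: 332 × 13/16 = 269.75
  malvidin-pigmented: 332 × 3/16 = 62.25
χ² = Σ (O − E)² / E
  malvidin-free: (267 − 269.75)² / 269.75 = 0.0280
  malvidin-pigmented: (65 − 62.25)² / 62.25 = 0.1215
χ² = 0.0280 + 0.1215 = 0.1495 ≈ 0.150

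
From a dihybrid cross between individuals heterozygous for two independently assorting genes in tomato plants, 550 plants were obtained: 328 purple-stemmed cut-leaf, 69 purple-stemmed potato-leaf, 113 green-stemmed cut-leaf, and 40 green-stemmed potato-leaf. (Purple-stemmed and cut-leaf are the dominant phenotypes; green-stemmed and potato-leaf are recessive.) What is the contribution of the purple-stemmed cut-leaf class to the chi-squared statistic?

A dihybrid F₂ with independent assortment and complete dominance at both loci gives a 9:3:3:1 phenotypic ratio.
Expected counts for N = 550 under a 9:3:3:1 ratio (total parts = 16):
  purple-stemmed cut-leaf: 550 × 9/16 = 309.375
  purple-stemmed potato-leaf: 550 × 3/16 = 103.125
  green-stemmed cut-leaf: 550 × 3/16 = 103.125
  green-stemmed potato-leaf: 550 × 1/16 = 34.375
Contribution of purple-stemmed cut-leaf: (328 − 309.375)² / 309.375 = 1.1213

1.121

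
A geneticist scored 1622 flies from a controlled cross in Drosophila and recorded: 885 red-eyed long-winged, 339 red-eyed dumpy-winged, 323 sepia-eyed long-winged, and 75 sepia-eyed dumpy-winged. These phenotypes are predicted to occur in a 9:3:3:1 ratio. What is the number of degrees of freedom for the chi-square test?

3

A goodness-of-fit test with 4 phenotype classes has df = 4 − 1 = 3.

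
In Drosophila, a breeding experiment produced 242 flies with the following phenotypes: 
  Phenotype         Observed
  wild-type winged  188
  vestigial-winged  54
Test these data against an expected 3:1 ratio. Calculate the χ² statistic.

0.931

Total ratio parts = 4. Expected numbers out of 242:
  wild-type winged: 242 × 3/4 = 181.5
  vestigial-winged: 242 × 1/4 = 60.5
χ² = Σ (O − E)² / E
  wild-type winged: (188 − 181.5)² / 181.5 = 0.2328
  vestigial-winged: (54 − 60.5)² / 60.5 = 0.6983
χ² = 0.2328 + 0.6983 = 0.9311 ≈ 0.931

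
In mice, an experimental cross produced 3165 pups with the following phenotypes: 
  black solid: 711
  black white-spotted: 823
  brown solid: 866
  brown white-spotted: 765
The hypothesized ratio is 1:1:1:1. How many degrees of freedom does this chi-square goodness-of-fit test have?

A goodness-of-fit test with 4 phenotype classes has df = 4 − 1 = 3.

3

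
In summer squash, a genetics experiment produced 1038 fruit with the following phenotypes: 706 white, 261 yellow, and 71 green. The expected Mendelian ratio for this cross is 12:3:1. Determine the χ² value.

Total ratio parts = 16. Expected numbers out of 1038:
  white: 1038 × 12/16 = 778.5
  yellow: 1038 × 3/16 = 194.625
  green: 1038 × 1/16 = 64.875
χ² = Σ (O − E)² / E
  white: (706 − 778.5)² / 778.5 = 6.7518
  yellow: (261 − 194.625)² / 194.625 = 22.6366
  green: (71 − 64.875)² / 64.875 = 0.5783
χ² = 6.7518 + 22.6366 + 0.5783 = 29.9667 ≈ 29.967

29.967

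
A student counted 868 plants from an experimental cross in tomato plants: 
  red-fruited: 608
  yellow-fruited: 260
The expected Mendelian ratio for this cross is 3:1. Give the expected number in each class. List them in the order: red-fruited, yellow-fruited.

Total ratio parts = 4. Expected numbers out of 868:
  red-fruited: 868 × 3/4 = 651
  yellow-fruited: 868 × 1/4 = 217

651, 217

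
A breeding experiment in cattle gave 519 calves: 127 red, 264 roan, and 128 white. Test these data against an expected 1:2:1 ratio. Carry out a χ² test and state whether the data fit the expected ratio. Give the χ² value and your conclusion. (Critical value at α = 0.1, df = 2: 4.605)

0.160; consistent

Total ratio parts = 4. Expected numbers out of 519:
  red: 519 × 1/4 = 129.75
  roan: 519 × 2/4 = 259.5
  white: 519 × 1/4 = 129.75
χ² = Σ (O − E)² / E
  red: (127 − 129.75)² / 129.75 = 0.0583
  roan: (264 − 259.5)² / 259.5 = 0.0780
  white: (128 − 129.75)² / 129.75 = 0.0236
χ² = 0.0583 + 0.0780 + 0.0236 = 0.1599 ≈ 0.160
Degrees of freedom = 3 − 1 = 2; critical value at α = 0.1 is 4.605.
Since 0.160 < 4.605, we fail to reject the null hypothesis — the data are consistent with the 1:2:1 ratio.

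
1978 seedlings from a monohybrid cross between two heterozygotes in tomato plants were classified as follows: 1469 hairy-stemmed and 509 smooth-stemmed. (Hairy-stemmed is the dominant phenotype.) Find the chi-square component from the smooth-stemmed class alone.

0.425

For a monohybrid cross between heterozygotes with complete dominance, the expected phenotypic ratio is 3:1.
Expected counts for N = 1978 under a 3:1 ratio (total parts = 4):
  hairy-stemmed: 1978 × 3/4 = 1483.5
  smooth-stemmed: 1978 × 1/4 = 494.5
Contribution of smooth-stemmed: (509 − 494.5)² / 494.5 = 0.4252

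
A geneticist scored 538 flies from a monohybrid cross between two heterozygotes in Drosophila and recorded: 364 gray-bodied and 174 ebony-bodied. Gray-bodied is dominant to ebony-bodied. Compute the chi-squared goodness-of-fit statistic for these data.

15.467

For a monohybrid cross between heterozygotes with complete dominance, the expected phenotypic ratio is 3:1.
The 3:1 ratio has 4 parts, so with N = 538 the expected counts are:
  gray-bodied: 538 × 3/4 = 403.5
  ebony-bodied: 538 × 1/4 = 134.5
χ² = Σ (O − E)² / E
  gray-bodied: (364 − 403.5)² / 403.5 = 3.8668
  ebony-bodied: (174 − 134.5)² / 134.5 = 11.6004
χ² = 3.8668 + 11.6004 = 15.4672 ≈ 15.467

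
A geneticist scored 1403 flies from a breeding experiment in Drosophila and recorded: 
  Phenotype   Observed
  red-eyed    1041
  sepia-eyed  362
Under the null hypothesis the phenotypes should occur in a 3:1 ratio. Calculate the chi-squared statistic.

Expected counts for N = 1403 under a 3:1 ratio (total parts = 4):
  red-eyed: 1403 × 3/4 = 1052.25
  sepia-eyed: 1403 × 1/4 = 350.75
χ² = Σ (O − E)² / E
  red-eyed: (1041 − 1052.25)² / 1052.25 = 0.1203
  sepia-eyed: (362 − 350.75)² / 350.75 = 0.3608
χ² = 0.1203 + 0.3608 = 0.4811 ≈ 0.481

0.481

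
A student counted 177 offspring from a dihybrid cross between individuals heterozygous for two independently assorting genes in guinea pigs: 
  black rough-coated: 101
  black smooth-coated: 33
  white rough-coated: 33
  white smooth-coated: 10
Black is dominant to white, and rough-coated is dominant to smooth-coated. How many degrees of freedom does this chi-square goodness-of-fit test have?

A dihybrid F₂ with independent assortment and complete dominance at both loci gives a 9:3:3:1 phenotypic ratio.
A goodness-of-fit test with 4 phenotype classes has df = 4 − 1 = 3.

3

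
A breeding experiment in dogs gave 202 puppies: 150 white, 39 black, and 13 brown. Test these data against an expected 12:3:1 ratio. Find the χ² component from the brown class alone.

Expected counts for N = 202 under a 12:3:1 ratio (total parts = 16):
  white: 202 × 12/16 = 151.5
  black: 202 × 3/16 = 37.875
  brown: 202 × 1/16 = 12.625
Contribution of brown: (13 − 12.625)² / 12.625 = 0.0111

0.011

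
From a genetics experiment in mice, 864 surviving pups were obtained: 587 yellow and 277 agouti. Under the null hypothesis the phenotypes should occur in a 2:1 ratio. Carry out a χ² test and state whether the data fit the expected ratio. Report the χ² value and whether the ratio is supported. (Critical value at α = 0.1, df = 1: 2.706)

Expected counts for N = 864 under a 2:1 ratio (total parts = 3):
  yellow: 864 × 2/3 = 576
  agouti: 864 × 1/3 = 288
χ² = Σ (O − E)² / E
  yellow: (587 − 576)² / 576 = 0.2101
  agouti: (277 − 288)² / 288 = 0.4201
χ² = 0.2101 + 0.4201 = 0.6302 ≈ 0.630
Degrees of freedom = 2 − 1 = 1; critical value at α = 0.1 is 2.706.
Since 0.630 < 2.706, we fail to reject the null hypothesis — the data are consistent with the 2:1 ratio.

0.630; consistent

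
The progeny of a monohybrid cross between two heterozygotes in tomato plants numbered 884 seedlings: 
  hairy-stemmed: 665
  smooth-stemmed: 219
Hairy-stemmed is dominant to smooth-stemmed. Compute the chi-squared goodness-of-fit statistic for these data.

0.024

For a monohybrid cross between heterozygotes with complete dominance, the expected phenotypic ratio is 3:1.
Expected counts for N = 884 under a 3:1 ratio (total parts = 4):
  hairy-stemmed: 884 × 3/4 = 663
  smooth-stemmed: 884 × 1/4 = 221
χ² = Σ (O − E)² / E
  hairy-stemmed: (665 − 663)² / 663 = 0.0060
  smooth-stemmed: (219 − 221)² / 221 = 0.0181
χ² = 0.0060 + 0.0181 = 0.0241 ≈ 0.024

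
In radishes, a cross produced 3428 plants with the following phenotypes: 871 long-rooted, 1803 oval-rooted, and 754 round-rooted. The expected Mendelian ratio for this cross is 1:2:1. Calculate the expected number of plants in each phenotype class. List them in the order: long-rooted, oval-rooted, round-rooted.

Expected counts for N = 3428 under a 1:2:1 ratio (total parts = 4):
  long-rooted: 3428 × 1/4 = 857
  oval-rooted: 3428 × 2/4 = 1714
  round-rooted: 3428 × 1/4 = 857

857, 1714, 857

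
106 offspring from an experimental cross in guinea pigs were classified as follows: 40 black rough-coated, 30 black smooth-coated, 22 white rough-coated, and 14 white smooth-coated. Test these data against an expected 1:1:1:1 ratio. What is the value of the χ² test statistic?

Total ratio parts = 4. Expected numbers out of 106:
  black rough-coated: 106 × 1/4 = 26.5
  black smooth-coated: 106 × 1/4 = 26.5
  white rough-coated: 106 × 1/4 = 26.5
  white smooth-coated: 106 × 1/4 = 26.5
χ² = Σ (O − E)² / E
  black rough-coated: (40 − 26.5)² / 26.5 = 6.8774
  black smooth-coated: (30 − 26.5)² / 26.5 = 0.4623
  white rough-coated: (22 − 26.5)² / 26.5 = 0.7642
  white smooth-coated: (14 − 26.5)² / 26.5 = 5.8962
χ² = 6.8774 + 0.4623 + 0.7642 + 5.8962 = 14.0001 ≈ 14.000

14.000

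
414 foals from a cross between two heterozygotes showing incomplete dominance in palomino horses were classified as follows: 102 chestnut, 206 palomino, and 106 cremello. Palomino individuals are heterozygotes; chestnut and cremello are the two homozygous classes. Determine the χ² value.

0.087

With incomplete dominance, a heterozygote × heterozygote cross gives a 1:2:1 phenotypic ratio.
Total ratio parts = 4. Expected numbers out of 414:
  chestnut: 414 × 1/4 = 103.5
  palomino: 414 × 2/4 = 207
  cremello: 414 × 1/4 = 103.5
χ² = Σ (O − E)² / E
  chestnut: (102 − 103.5)² / 103.5 = 0.0217
  palomino: (206 − 207)² / 207 = 0.0048
  cremello: (106 − 103.5)² / 103.5 = 0.0604
χ² = 0.0217 + 0.0048 + 0.0604 = 0.0869 ≈ 0.087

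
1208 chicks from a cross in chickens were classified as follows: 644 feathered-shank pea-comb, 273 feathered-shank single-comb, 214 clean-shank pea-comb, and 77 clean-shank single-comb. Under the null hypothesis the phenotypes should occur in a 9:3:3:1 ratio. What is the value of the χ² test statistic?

12.121

Expected counts for N = 1208 under a 9:3:3:1 ratio (total parts = 16):
  feathered-shank pea-comb: 1208 × 9/16 = 679.5
  feathered-shank single-comb: 1208 × 3/16 = 226.5
  clean-shank pea-comb: 1208 × 3/16 = 226.5
  clean-shank single-comb: 1208 × 1/16 = 75.5
χ² = Σ (O − E)² / E
  feathered-shank pea-comb: (644 − 679.5)² / 679.5 = 1.8547
  feathered-shank single-comb: (273 − 226.5)² / 226.5 = 9.5464
  clean-shank pea-comb: (214 − 226.5)² / 226.5 = 0.6898
  clean-shank single-comb: (77 − 75.5)² / 75.5 = 0.0298
χ² = 1.8547 + 9.5464 + 0.6898 + 0.0298 = 12.1207 ≈ 12.121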